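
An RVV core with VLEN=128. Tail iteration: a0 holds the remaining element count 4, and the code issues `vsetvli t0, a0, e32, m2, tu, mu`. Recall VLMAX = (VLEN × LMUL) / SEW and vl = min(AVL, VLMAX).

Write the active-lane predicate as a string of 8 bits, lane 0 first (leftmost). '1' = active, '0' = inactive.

lanes per group: 128·2/32 = 8
vl ← min(4, 8) = 4
bits (lane 0 leftmost): 11110000

predicate = 11110000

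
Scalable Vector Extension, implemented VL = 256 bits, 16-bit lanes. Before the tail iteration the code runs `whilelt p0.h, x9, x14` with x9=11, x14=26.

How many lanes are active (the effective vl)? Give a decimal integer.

vl = 15

lane count: 256 div 16 = 16
whilelt: lane j active iff 11+j < 26 → j < 15 → 15 active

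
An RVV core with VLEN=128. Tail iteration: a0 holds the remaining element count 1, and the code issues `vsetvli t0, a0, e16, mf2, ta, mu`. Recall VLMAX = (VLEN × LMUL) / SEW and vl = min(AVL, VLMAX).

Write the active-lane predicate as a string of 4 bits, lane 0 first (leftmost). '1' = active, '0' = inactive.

VLMAX = VLEN×LMUL/SEW = 128×1/2/16 = 4
vl = min(AVL, VLMAX) = min(1, 4) = 1
bits (lane 0 leftmost): 1000

predicate = 1000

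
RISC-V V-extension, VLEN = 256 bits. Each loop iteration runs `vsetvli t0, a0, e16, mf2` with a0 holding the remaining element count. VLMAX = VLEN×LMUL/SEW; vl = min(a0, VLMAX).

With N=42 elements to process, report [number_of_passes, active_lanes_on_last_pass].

[iterations, last_vl] = [6, 2]

VLMAX = VLEN×LMUL/SEW = 256×1/2/16 = 8
42 elements at 8/iter → 6 passes, remainder 2 on the last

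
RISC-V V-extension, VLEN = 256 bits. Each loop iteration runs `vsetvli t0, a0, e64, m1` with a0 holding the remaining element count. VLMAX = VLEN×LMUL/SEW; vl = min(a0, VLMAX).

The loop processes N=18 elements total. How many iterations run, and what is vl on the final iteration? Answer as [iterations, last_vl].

lanes per group: 256·1/64 = 4
N=18: ⌈18/4⌉ = 5 iters; last vl = 18 − 4×4 = 2

[iterations, last_vl] = [5, 2]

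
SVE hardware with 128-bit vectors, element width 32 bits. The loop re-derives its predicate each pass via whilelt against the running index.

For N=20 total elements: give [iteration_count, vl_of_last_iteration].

[iterations, last_vl] = [5, 4]

128-bit reg / 32-bit elem → 4 lanes
20 elements at 4/iter → 5 passes, remainder 4 on the last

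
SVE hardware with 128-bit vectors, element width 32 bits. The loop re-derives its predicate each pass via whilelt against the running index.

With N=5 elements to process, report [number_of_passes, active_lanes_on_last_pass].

[iterations, last_vl] = [2, 1]

lane count: 128 div 32 = 4
iterations = ceil(5/4) = 2; final-pass vl = 1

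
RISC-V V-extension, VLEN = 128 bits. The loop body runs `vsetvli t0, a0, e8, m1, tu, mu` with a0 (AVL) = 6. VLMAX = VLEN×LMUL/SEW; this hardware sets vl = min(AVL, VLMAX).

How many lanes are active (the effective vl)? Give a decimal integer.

vl = 6

VLMAX = (128 × 1) / 8 = 16 lanes
vl = min(AVL, VLMAX) = min(6, 16) = 6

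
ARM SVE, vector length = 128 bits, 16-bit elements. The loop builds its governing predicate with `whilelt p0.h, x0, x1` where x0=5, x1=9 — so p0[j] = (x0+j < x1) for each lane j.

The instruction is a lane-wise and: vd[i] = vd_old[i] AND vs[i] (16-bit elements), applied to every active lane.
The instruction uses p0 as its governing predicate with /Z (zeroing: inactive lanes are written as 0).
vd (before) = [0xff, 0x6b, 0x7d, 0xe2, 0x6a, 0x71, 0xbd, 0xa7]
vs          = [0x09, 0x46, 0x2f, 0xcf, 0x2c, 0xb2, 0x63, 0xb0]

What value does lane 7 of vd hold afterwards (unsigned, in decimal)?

vd[7] = 0

128-bit reg / 16-bit elem → 8 lanes
active while 5+j < 9, i.e. j ∈ [0,4) capped at 8 ⇒ 4
[0] and(0xff,0x09) = 0x09
[1] and(0x6b,0x46) = 0x42
[2] and(0x7d,0x2f) = 0x2d
[3] and(0xe2,0xcf) = 0xc2
[4] tail/zero = 0x00
[5] tail/zero = 0x00
[6] tail/zero = 0x00
[7] tail/zero = 0x00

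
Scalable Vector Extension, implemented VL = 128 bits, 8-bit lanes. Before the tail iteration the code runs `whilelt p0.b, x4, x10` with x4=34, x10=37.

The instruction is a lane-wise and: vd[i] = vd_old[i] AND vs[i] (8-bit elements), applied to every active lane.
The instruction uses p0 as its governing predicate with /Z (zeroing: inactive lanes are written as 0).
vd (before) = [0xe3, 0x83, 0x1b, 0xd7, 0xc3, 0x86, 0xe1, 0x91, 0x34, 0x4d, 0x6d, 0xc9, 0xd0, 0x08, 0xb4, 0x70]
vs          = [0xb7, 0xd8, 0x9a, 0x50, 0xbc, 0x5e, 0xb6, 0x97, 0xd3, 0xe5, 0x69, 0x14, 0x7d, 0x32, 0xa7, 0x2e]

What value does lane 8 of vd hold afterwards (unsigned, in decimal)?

vd[8] = 0

register lanes = 128/8 = 16
p0[j] = (34+j < 37); true for j=0..2 → 3 lanes set
[0] and(0xe3,0xb7) = 0xa3
[1] and(0x83,0xd8) = 0x80
[2] and(0x1b,0x9a) = 0x1a
[3] tail/zero = 0x00
[4] tail/zero = 0x00
[5] tail/zero = 0x00
[6] tail/zero = 0x00
[7] tail/zero = 0x00
[8] tail/zero = 0x00
[9] tail/zero = 0x00
[10] tail/zero = 0x00
[11] tail/zero = 0x00
[12] tail/zero = 0x00
[13] tail/zero = 0x00
[14] tail/zero = 0x00
[15] tail/zero = 0x00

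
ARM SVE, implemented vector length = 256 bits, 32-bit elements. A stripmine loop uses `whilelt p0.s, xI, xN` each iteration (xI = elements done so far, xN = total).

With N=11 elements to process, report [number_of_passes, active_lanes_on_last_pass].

lane count: 256 div 32 = 8
N=11: ⌈11/8⌉ = 2 iters; last vl = 11 − 1×8 = 3

[iterations, last_vl] = [2, 3]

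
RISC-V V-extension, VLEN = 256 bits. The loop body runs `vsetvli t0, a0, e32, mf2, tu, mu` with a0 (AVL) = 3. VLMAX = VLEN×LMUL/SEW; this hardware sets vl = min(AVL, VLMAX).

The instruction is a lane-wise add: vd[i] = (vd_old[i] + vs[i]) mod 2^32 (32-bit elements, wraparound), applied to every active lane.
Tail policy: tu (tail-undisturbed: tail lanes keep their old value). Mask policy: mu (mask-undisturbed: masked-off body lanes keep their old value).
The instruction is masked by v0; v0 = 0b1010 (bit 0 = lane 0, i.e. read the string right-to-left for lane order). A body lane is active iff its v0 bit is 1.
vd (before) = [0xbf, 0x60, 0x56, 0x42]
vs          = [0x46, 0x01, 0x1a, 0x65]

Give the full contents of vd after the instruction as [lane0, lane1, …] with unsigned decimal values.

VLMAX = VLEN×LMUL/SEW = 256×1/2/32 = 4
vl = min(AVL, VLMAX) = min(3, 4) = 3
  i=0: mask-off/keep → 191
  i=1: add(0x60,0x01) → 97
  i=2: mask-off/keep → 86
  i=3: tail/keep → 66

vd = [191, 97, 86, 66]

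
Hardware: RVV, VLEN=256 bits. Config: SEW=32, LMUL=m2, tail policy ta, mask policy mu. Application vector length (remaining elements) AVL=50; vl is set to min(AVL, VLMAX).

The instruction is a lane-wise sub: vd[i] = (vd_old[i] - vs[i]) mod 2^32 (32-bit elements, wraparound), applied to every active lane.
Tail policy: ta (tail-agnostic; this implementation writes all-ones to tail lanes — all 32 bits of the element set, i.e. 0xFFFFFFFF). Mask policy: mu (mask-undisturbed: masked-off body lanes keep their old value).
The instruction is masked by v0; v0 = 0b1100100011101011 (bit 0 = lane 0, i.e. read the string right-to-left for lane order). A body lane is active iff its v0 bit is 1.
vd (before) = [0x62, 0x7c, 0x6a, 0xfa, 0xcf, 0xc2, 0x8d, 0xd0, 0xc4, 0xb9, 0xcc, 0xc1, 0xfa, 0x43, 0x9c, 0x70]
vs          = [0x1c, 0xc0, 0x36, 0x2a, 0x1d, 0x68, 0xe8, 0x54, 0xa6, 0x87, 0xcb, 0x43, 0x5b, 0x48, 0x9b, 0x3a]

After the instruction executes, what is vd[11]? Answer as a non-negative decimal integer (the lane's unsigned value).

lanes per group: 256·2/32 = 16
vl = min(AVL, VLMAX) = min(50, 16) = 16
[0] sub(0x62,0x1c) = 0x46
[1] sub(0x7c,0xc0) = 0xffffffbc
[2] mask-off/keep = 0x6a
[3] sub(0xfa,0x2a) = 0xd0
[4] mask-off/keep = 0xcf
[5] sub(0xc2,0x68) = 0x5a
[6] sub(0x8d,0xe8) = 0xffffffa5
[7] sub(0xd0,0x54) = 0x7c
[8] mask-off/keep = 0xc4
[9] mask-off/keep = 0xb9
[10] mask-off/keep = 0xcc
[11] sub(0xc1,0x43) = 0x7e
[12] mask-off/keep = 0xfa
[13] mask-off/keep = 0x43
[14] sub(0x9c,0x9b) = 0x01
[15] sub(0x70,0x3a) = 0x36

vd[11] = 126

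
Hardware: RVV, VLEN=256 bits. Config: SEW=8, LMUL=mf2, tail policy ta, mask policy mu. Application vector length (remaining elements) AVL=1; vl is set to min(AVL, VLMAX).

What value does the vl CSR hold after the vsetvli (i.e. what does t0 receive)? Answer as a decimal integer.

vl = 1

lanes per group: 256·1/2/8 = 16
vl ← min(1, 16) = 1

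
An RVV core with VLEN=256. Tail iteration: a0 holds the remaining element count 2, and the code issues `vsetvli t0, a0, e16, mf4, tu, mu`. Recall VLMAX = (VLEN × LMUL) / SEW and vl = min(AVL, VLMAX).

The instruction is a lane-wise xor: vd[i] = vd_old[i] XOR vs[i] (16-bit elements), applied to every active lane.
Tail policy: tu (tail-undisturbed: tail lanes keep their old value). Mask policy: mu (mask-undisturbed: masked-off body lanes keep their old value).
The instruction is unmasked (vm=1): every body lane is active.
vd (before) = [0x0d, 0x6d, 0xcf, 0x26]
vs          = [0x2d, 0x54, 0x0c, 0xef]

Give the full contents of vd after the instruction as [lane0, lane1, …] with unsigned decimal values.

vd = [32, 57, 207, 38]

VLMAX = VLEN×LMUL/SEW = 256×1/4/16 = 4
vl = min(AVL, VLMAX) = min(2, 4) = 2
  i=0: xor(0x0d,0x2d) → 32
  i=1: xor(0x6d,0x54) → 57
  i=2: tail/keep → 207
  i=3: tail/keep → 38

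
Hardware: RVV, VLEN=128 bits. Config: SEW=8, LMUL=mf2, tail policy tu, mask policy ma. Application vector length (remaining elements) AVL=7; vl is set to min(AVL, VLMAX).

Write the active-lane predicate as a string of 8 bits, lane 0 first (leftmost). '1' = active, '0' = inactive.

VLMAX = (128 × 1/2) / 8 = 8 lanes
vl ← min(7, 8) = 7
bits (lane 0 leftmost): 11111110

predicate = 11111110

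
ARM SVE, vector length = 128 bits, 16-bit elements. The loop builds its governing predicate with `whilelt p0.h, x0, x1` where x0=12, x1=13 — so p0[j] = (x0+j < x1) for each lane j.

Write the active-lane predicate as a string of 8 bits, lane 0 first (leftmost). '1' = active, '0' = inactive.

register lanes = 128/16 = 8
active while 12+j < 13, i.e. j ∈ [0,1) capped at 8 ⇒ 1
bits (lane 0 leftmost): 10000000

predicate = 10000000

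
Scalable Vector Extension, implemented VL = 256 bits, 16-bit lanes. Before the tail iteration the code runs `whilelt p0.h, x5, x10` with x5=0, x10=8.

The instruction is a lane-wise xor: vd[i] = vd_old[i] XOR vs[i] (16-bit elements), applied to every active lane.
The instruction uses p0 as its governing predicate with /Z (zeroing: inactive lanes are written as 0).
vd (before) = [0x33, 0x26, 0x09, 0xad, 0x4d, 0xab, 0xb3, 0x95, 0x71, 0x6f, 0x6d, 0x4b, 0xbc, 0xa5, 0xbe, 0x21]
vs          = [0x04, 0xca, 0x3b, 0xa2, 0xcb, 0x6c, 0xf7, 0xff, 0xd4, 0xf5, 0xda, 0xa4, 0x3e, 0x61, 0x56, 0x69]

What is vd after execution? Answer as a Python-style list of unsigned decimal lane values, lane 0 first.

vd = [55, 236, 50, 15, 134, 199, 68, 106, 0, 0, 0, 0, 0, 0, 0, 0]

register lanes = 256/16 = 16
active while 0+j < 8, i.e. j ∈ [0,8) capped at 16 ⇒ 8
[0] xor(0x33,0x04) = 0x37
[1] xor(0x26,0xca) = 0xec
[2] xor(0x09,0x3b) = 0x32
[3] xor(0xad,0xa2) = 0x0f
[4] xor(0x4d,0xcb) = 0x86
[5] xor(0xab,0x6c) = 0xc7
[6] xor(0xb3,0xf7) = 0x44
[7] xor(0x95,0xff) = 0x6a
[8] tail/zero = 0x00
[9] tail/zero = 0x00
[10] tail/zero = 0x00
[11] tail/zero = 0x00
[12] tail/zero = 0x00
[13] tail/zero = 0x00
[14] tail/zero = 0x00
[15] tail/zero = 0x00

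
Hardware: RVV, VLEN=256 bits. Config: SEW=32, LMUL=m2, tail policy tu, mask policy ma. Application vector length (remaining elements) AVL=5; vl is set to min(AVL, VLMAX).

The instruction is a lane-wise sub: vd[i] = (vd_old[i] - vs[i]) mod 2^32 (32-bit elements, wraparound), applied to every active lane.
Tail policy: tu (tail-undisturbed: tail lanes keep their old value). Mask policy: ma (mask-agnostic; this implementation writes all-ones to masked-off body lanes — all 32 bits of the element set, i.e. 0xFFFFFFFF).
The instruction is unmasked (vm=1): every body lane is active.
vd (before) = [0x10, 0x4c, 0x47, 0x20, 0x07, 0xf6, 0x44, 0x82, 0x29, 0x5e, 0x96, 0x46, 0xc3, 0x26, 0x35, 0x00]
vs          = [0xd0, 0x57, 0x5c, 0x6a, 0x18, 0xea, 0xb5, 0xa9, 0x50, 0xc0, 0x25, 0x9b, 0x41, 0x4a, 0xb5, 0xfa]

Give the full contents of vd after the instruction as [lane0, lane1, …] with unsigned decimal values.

lanes per group: 256·2/32 = 16
vl = min(AVL, VLMAX) = min(5, 16) = 5
vd[0] sub(0x10,0xd0) -> 0xffffff40
vd[1] sub(0x4c,0x57) -> 0xfffffff5
vd[2] sub(0x47,0x5c) -> 0xffffffeb
vd[3] sub(0x20,0x6a) -> 0xffffffb6
vd[4] sub(0x07,0x18) -> 0xffffffef
vd[5] tail/keep -> 0xf6
vd[6] tail/keep -> 0x44
vd[7] tail/keep -> 0x82
vd[8] tail/keep -> 0x29
vd[9] tail/keep -> 0x5e
vd[10] tail/keep -> 0x96
vd[11] tail/keep -> 0x46
vd[12] tail/keep -> 0xc3
vd[13] tail/keep -> 0x26
vd[14] tail/keep -> 0x35
vd[15] tail/keep -> 0x00

vd = [4294967104, 4294967285, 4294967275, 4294967222, 4294967279, 246, 68, 130, 41, 94, 150, 70, 195, 38, 53, 0]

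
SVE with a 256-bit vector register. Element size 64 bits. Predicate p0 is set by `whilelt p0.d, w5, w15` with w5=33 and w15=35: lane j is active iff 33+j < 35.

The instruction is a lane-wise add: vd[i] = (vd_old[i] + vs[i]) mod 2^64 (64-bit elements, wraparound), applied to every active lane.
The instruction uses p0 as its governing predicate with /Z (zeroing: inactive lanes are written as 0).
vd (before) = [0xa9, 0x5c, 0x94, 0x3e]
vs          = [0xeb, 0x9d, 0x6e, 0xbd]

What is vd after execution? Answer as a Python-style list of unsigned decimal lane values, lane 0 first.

vd = [404, 249, 0, 0]

register lanes = 256/64 = 4
whilelt: lane j active iff 33+j < 35 → j < 2 → 2 active
vd[0] add(0xa9,0xeb) -> 0x194
vd[1] add(0x5c,0x9d) -> 0xf9
vd[2] tail/zero -> 0x00
vd[3] tail/zero -> 0x00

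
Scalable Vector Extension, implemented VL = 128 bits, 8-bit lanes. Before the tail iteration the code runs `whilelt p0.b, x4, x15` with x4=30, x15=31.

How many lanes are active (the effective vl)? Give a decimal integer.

vl = 1

register lanes = 128/8 = 16
whilelt: lane j active iff 30+j < 31 → j < 1 → 1 active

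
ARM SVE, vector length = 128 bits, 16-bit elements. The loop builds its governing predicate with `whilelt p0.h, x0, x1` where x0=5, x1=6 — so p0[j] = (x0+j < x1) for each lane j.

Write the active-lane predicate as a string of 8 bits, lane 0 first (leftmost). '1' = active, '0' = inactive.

lane count: 128 div 16 = 8
active while 5+j < 6, i.e. j ∈ [0,1) capped at 8 ⇒ 1
bits (lane 0 leftmost): 10000000

predicate = 10000000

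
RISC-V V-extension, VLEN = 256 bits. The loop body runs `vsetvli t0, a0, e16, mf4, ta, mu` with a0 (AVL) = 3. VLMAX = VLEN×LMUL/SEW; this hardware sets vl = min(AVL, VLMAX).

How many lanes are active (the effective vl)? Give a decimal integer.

lanes per group: 256·1/4/16 = 4
vl = min(AVL, VLMAX) = min(3, 4) = 3

vl = 3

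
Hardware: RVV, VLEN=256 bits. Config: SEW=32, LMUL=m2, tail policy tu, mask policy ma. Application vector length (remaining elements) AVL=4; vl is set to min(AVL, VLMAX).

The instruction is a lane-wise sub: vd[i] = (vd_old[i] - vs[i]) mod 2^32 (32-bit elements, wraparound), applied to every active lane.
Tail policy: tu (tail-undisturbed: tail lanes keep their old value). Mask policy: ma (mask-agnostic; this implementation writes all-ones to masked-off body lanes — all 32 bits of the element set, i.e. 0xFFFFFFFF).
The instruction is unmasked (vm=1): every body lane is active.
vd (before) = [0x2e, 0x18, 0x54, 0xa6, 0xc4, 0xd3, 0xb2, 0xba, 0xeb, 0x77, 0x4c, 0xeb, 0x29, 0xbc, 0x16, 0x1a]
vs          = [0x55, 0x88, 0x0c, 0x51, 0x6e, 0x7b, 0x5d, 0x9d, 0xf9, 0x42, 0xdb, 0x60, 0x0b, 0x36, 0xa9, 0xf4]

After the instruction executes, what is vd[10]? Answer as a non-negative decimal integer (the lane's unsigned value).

lanes per group: 256·2/32 = 16
vl = min(AVL, VLMAX) = min(4, 16) = 4
vd[0] sub(0x2e,0x55) -> 0xffffffd9
vd[1] sub(0x18,0x88) -> 0xffffff90
vd[2] sub(0x54,0x0c) -> 0x48
vd[3] sub(0xa6,0x51) -> 0x55
vd[4] tail/keep -> 0xc4
vd[5] tail/keep -> 0xd3
vd[6] tail/keep -> 0xb2
vd[7] tail/keep -> 0xba
vd[8] tail/keep -> 0xeb
vd[9] tail/keep -> 0x77
vd[10] tail/keep -> 0x4c
vd[11] tail/keep -> 0xeb
vd[12] tail/keep -> 0x29
vd[13] tail/keep -> 0xbc
vd[14] tail/keep -> 0x16
vd[15] tail/keep -> 0x1a

vd[10] = 76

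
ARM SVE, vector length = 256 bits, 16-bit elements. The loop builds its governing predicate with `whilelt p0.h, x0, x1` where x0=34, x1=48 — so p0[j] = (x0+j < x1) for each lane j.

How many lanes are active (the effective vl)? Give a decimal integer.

vl = 14

256-bit reg / 16-bit elem → 16 lanes
whilelt: lane j active iff 34+j < 48 → j < 14 → 14 active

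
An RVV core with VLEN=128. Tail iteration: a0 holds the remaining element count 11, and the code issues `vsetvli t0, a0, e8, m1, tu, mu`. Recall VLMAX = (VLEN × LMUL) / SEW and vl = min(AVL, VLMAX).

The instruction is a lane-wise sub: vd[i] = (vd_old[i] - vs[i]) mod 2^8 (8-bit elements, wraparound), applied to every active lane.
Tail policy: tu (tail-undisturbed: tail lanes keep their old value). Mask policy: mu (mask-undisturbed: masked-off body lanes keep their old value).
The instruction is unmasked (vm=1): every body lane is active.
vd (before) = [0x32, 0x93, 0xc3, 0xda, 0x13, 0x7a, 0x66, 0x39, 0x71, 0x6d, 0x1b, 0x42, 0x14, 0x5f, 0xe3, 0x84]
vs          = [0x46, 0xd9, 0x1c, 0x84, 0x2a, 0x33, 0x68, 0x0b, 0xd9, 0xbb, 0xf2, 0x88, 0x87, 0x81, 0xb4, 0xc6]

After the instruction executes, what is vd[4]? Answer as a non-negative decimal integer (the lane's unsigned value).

vd[4] = 233

VLMAX = (128 × 1) / 8 = 16 lanes
AVL=11 ≤ VLMAX=16, so vl = 11
  i=0: sub(0x32,0x46) → 236
  i=1: sub(0x93,0xd9) → 186
  i=2: sub(0xc3,0x1c) → 167
  i=3: sub(0xda,0x84) → 86
  i=4: sub(0x13,0x2a) → 233
  i=5: sub(0x7a,0x33) → 71
  i=6: sub(0x66,0x68) → 254
  i=7: sub(0x39,0x0b) → 46
  i=8: sub(0x71,0xd9) → 152
  i=9: sub(0x6d,0xbb) → 178
  i=10: sub(0x1b,0xf2) → 41
  i=11: tail/keep → 66
  i=12: tail/keep → 20
  i=13: tail/keep → 95
  i=14: tail/keep → 227
  i=15: tail/keep → 132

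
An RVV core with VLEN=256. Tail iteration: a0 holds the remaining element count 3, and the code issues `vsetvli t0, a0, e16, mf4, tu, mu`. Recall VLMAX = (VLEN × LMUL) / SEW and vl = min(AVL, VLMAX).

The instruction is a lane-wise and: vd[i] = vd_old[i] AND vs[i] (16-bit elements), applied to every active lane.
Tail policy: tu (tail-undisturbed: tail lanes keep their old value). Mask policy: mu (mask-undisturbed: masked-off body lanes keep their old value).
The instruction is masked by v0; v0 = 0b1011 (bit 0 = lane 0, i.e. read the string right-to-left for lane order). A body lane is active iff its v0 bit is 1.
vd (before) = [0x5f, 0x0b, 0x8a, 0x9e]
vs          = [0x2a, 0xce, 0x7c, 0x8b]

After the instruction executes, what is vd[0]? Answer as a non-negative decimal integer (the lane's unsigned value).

vd[0] = 10

lanes per group: 256·1/4/16 = 4
vl = min(AVL, VLMAX) = min(3, 4) = 3
[0] and(0x5f,0x2a) = 0x0a
[1] and(0x0b,0xce) = 0x0a
[2] mask-off/keep = 0x8a
[3] tail/keep = 0x9e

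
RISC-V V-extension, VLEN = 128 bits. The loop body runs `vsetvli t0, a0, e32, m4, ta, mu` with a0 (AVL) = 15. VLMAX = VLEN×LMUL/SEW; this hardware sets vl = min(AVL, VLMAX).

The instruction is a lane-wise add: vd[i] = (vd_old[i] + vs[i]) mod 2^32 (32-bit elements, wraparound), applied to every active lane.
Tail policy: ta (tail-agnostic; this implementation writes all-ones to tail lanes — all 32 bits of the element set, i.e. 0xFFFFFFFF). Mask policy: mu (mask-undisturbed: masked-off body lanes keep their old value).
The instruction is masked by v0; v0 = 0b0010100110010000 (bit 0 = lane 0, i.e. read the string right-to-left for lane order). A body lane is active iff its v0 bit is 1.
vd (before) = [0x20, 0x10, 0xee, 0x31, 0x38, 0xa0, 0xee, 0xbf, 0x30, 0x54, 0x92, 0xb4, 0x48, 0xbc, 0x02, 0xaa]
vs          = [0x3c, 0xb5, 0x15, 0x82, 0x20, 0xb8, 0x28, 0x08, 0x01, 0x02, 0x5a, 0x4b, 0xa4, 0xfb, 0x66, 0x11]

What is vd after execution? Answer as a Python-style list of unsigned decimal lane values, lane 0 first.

vd = [32, 16, 238, 49, 88, 160, 238, 199, 49, 84, 146, 255, 72, 439, 2, 4294967295]

VLMAX = VLEN×LMUL/SEW = 128×4/32 = 16
AVL=15 ≤ VLMAX=16, so vl = 15
vd[0] mask-off/keep -> 0x20
vd[1] mask-off/keep -> 0x10
vd[2] mask-off/keep -> 0xee
vd[3] mask-off/keep -> 0x31
vd[4] add(0x38,0x20) -> 0x58
vd[5] mask-off/keep -> 0xa0
vd[6] mask-off/keep -> 0xee
vd[7] add(0xbf,0x08) -> 0xc7
vd[8] add(0x30,0x01) -> 0x31
vd[9] mask-off/keep -> 0x54
vd[10] mask-off/keep -> 0x92
vd[11] add(0xb4,0x4b) -> 0xff
vd[12] mask-off/keep -> 0x48
vd[13] add(0xbc,0xfb) -> 0x1b7
vd[14] mask-off/keep -> 0x02
vd[15] tail/ones -> 0xffffffff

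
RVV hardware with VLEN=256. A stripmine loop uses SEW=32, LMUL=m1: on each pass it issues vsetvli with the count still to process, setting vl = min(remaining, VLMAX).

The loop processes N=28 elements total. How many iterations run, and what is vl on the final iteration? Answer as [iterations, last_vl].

[iterations, last_vl] = [4, 4]

VLMAX = (256 × 1) / 32 = 8 lanes
iterations = ceil(28/8) = 4; final-pass vl = 4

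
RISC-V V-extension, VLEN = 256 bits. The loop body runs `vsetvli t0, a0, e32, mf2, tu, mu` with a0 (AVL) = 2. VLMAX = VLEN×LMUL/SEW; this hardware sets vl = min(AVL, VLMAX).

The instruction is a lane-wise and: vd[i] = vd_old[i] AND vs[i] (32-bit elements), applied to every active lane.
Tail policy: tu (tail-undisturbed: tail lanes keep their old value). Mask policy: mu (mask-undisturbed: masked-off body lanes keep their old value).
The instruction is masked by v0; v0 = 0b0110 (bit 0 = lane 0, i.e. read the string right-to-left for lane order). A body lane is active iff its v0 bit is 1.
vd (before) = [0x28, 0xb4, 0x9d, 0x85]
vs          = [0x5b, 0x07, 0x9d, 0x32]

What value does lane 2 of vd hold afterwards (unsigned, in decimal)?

vd[2] = 157

VLMAX = (256 × 1/2) / 32 = 4 lanes
vl ← min(2, 4) = 2
  i=0: mask-off/keep → 40
  i=1: and(0xb4,0x07) → 4
  i=2: tail/keep → 157
  i=3: tail/keep → 133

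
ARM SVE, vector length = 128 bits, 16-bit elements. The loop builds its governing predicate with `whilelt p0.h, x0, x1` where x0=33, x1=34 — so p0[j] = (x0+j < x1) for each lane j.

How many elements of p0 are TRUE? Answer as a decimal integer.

128-bit reg / 16-bit elem → 8 lanes
whilelt: lane j active iff 33+j < 34 → j < 1 → 1 active

vl = 1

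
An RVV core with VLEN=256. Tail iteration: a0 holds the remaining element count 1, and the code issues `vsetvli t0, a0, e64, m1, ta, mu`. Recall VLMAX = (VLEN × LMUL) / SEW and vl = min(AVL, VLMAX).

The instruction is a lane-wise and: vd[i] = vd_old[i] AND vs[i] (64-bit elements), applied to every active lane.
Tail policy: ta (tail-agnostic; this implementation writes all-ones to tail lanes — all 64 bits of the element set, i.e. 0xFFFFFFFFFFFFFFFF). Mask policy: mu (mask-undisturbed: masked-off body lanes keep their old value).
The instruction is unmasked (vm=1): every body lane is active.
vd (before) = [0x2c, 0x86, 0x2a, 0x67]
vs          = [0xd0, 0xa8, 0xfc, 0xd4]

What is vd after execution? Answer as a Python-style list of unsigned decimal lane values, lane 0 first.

VLMAX = (256 × 1) / 64 = 4 lanes
vl = min(AVL, VLMAX) = min(1, 4) = 1
  i=0: and(0x2c,0xd0) → 0
  i=1: tail/ones → 18446744073709551615
  i=2: tail/ones → 18446744073709551615
  i=3: tail/ones → 18446744073709551615

vd = [0, 18446744073709551615, 18446744073709551615, 18446744073709551615]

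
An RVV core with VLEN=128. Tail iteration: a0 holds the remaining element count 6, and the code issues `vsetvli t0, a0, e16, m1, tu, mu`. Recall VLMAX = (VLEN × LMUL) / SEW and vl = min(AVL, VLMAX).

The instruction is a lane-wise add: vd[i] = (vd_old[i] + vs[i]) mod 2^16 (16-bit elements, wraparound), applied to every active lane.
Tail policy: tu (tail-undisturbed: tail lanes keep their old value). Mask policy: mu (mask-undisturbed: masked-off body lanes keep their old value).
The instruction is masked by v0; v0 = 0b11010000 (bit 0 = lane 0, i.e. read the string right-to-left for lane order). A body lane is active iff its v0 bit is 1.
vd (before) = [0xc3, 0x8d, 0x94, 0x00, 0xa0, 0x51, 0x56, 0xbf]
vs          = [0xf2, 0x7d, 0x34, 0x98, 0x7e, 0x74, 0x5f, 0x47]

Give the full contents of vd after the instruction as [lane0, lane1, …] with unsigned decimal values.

vd = [195, 141, 148, 0, 286, 81, 86, 191]

lanes per group: 128·1/16 = 8
vl ← min(6, 8) = 6
vd[0] mask-off/keep -> 0xc3
vd[1] mask-off/keep -> 0x8d
vd[2] mask-off/keep -> 0x94
vd[3] mask-off/keep -> 0x00
vd[4] add(0xa0,0x7e) -> 0x11e
vd[5] mask-off/keep -> 0x51
vd[6] tail/keep -> 0x56
vd[7] tail/keep -> 0xbf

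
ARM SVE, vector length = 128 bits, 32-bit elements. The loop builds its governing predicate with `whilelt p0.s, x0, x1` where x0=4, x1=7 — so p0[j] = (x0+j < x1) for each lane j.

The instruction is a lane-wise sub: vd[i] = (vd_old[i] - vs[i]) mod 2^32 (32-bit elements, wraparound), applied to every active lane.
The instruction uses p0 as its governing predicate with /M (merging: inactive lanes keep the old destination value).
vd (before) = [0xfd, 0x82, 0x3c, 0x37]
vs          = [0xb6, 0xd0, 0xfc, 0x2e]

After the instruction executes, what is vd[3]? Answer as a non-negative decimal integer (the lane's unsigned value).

vd[3] = 55

register lanes = 128/32 = 4
active while 4+j < 7, i.e. j ∈ [0,3) capped at 4 ⇒ 3
lane  0: sub(0xfd,0xb6) ⇒ 0x47
lane  1: sub(0x82,0xd0) ⇒ 0xffffffb2
lane  2: sub(0x3c,0xfc) ⇒ 0xffffff40
lane  3: tail/keep ⇒ 0x37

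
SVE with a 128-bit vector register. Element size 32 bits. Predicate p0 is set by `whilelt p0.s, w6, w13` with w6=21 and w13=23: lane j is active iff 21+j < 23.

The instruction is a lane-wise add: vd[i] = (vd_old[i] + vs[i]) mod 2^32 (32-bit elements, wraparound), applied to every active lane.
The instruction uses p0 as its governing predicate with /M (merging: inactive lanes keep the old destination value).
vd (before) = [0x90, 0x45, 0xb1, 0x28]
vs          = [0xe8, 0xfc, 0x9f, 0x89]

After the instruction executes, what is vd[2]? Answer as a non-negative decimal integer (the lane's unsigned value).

vd[2] = 177

register lanes = 128/32 = 4
active while 21+j < 23, i.e. j ∈ [0,2) capped at 4 ⇒ 2
[0] add(0x90,0xe8) = 0x178
[1] add(0x45,0xfc) = 0x141
[2] tail/keep = 0xb1
[3] tail/keep = 0x28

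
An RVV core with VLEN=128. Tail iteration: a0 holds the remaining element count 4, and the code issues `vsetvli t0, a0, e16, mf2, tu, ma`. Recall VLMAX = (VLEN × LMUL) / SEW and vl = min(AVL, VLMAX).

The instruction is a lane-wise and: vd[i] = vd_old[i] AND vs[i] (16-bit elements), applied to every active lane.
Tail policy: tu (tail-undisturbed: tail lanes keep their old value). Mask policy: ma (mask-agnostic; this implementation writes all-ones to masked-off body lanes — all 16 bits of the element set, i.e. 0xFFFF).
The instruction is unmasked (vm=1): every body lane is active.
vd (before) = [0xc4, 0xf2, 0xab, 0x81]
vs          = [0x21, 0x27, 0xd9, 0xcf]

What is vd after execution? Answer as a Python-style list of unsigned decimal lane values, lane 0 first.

vd = [0, 34, 137, 129]

VLMAX = VLEN×LMUL/SEW = 128×1/2/16 = 4
vl = min(AVL, VLMAX) = min(4, 4) = 4
[0] and(0xc4,0x21) = 0x00
[1] and(0xf2,0x27) = 0x22
[2] and(0xab,0xd9) = 0x89
[3] and(0x81,0xcf) = 0x81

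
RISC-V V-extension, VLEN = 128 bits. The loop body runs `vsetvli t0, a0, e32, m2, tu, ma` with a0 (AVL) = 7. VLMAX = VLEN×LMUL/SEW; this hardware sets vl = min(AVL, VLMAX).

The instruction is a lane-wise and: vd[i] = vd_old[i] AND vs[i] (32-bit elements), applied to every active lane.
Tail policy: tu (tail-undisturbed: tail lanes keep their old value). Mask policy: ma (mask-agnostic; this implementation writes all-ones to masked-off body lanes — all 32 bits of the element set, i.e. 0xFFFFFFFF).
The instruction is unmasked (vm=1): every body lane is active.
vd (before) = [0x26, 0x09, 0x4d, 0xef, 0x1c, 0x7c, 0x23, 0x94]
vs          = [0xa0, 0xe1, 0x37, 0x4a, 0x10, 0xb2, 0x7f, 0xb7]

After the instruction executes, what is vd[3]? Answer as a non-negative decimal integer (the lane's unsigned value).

lanes per group: 128·2/32 = 8
vl ← min(7, 8) = 7
lane  0: and(0x26,0xa0) ⇒ 0x20
lane  1: and(0x09,0xe1) ⇒ 0x01
lane  2: and(0x4d,0x37) ⇒ 0x05
lane  3: and(0xef,0x4a) ⇒ 0x4a
lane  4: and(0x1c,0x10) ⇒ 0x10
lane  5: and(0x7c,0xb2) ⇒ 0x30
lane  6: and(0x23,0x7f) ⇒ 0x23
lane  7: tail/keep ⇒ 0x94

vd[3] = 74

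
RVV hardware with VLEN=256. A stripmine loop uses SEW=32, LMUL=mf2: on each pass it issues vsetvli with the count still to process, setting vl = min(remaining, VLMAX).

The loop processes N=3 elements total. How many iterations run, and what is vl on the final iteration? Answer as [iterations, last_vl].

lanes per group: 256·1/2/32 = 4
3 elements at 4/iter → 1 passes, remainder 3 on the last

[iterations, last_vl] = [1, 3]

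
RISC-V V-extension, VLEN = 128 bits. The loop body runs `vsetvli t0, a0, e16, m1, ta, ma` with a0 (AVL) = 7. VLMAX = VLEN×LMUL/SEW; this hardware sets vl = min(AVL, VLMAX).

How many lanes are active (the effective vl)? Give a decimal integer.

vl = 7

VLMAX = (128 × 1) / 16 = 8 lanes
vl = min(AVL, VLMAX) = min(7, 8) = 7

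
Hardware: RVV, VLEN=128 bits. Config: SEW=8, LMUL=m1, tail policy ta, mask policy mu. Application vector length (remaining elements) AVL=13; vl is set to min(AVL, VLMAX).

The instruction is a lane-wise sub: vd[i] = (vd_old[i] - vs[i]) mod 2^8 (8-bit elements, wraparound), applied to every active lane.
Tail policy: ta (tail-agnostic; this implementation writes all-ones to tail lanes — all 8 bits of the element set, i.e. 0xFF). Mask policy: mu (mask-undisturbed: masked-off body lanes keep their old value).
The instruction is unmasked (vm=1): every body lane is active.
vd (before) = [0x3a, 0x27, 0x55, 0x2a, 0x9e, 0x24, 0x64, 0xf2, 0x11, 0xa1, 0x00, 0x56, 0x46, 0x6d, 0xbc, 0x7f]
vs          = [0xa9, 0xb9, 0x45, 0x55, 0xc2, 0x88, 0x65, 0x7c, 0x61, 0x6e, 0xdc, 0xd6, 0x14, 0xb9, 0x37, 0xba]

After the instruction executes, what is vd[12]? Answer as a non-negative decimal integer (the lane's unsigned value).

vd[12] = 50

lanes per group: 128·1/8 = 16
vl ← min(13, 16) = 13
vd[0] sub(0x3a,0xa9) -> 0x91
vd[1] sub(0x27,0xb9) -> 0x6e
vd[2] sub(0x55,0x45) -> 0x10
vd[3] sub(0x2a,0x55) -> 0xd5
vd[4] sub(0x9e,0xc2) -> 0xdc
vd[5] sub(0x24,0x88) -> 0x9c
vd[6] sub(0x64,0x65) -> 0xff
vd[7] sub(0xf2,0x7c) -> 0x76
vd[8] sub(0x11,0x61) -> 0xb0
vd[9] sub(0xa1,0x6e) -> 0x33
vd[10] sub(0x00,0xdc) -> 0x24
vd[11] sub(0x56,0xd6) -> 0x80
vd[12] sub(0x46,0x14) -> 0x32
vd[13] tail/ones -> 0xff
vd[14] tail/ones -> 0xff
vd[15] tail/ones -> 0xff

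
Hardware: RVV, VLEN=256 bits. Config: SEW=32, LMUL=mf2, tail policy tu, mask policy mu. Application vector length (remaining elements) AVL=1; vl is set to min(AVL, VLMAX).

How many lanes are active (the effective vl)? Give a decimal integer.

vl = 1

VLMAX = VLEN×LMUL/SEW = 256×1/2/32 = 4
vl ← min(1, 4) = 1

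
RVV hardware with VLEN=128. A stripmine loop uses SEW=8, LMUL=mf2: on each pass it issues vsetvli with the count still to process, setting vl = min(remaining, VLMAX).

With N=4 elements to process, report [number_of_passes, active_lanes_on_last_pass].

[iterations, last_vl] = [1, 4]

VLMAX = VLEN×LMUL/SEW = 128×1/2/8 = 8
4 elements at 8/iter → 1 passes, remainder 4 on the last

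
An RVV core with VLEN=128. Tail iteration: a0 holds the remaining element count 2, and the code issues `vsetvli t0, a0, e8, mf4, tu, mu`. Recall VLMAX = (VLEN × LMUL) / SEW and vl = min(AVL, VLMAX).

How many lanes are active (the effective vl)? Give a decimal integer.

vl = 2

lanes per group: 128·1/4/8 = 4
vl ← min(2, 4) = 2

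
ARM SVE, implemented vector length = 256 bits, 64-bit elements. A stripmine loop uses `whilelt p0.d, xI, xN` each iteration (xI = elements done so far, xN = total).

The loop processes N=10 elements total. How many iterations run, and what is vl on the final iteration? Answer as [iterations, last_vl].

register lanes = 256/64 = 4
N=10: ⌈10/4⌉ = 3 iters; last vl = 10 − 2×4 = 2

[iterations, last_vl] = [3, 2]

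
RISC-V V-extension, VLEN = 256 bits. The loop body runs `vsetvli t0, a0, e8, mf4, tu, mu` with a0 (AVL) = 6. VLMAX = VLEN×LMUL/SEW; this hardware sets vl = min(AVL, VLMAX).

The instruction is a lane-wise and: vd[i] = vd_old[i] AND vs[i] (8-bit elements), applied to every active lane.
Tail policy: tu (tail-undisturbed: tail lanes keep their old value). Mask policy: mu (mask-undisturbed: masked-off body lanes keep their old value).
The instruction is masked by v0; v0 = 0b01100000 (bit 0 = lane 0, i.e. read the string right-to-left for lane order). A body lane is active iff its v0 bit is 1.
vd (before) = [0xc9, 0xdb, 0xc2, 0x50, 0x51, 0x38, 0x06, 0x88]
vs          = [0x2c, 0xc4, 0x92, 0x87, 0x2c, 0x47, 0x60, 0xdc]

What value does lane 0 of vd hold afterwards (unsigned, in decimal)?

vd[0] = 201

VLMAX = (256 × 1/4) / 8 = 8 lanes
vl = min(AVL, VLMAX) = min(6, 8) = 6
[0] mask-off/keep = 0xc9
[1] mask-off/keep = 0xdb
[2] mask-off/keep = 0xc2
[3] mask-off/keep = 0x50
[4] mask-off/keep = 0x51
[5] and(0x38,0x47) = 0x00
[6] tail/keep = 0x06
[7] tail/keep = 0x88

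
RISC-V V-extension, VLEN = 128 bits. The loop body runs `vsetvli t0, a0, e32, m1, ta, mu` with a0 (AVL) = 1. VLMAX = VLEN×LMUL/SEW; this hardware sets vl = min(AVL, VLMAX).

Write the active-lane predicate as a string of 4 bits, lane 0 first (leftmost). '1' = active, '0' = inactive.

predicate = 1000

VLMAX = VLEN×LMUL/SEW = 128×1/32 = 4
vl = min(AVL, VLMAX) = min(1, 4) = 1
bits (lane 0 leftmost): 1000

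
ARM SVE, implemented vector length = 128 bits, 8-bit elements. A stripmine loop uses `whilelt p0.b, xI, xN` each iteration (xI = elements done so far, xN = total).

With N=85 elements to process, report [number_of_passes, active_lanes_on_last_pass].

128-bit reg / 8-bit elem → 16 lanes
N=85: ⌈85/16⌉ = 6 iters; last vl = 85 − 5×16 = 5

[iterations, last_vl] = [6, 5]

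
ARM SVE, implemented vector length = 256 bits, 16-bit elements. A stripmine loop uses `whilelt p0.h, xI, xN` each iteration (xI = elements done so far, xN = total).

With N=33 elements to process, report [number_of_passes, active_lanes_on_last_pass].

register lanes = 256/16 = 16
33 elements at 16/iter → 3 passes, remainder 1 on the last

[iterations, last_vl] = [3, 1]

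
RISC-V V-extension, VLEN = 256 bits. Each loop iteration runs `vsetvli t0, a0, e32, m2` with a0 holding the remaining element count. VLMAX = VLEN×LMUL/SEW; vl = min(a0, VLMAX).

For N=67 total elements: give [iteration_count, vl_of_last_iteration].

[iterations, last_vl] = [5, 3]

VLMAX = VLEN×LMUL/SEW = 256×2/32 = 16
N=67: ⌈67/16⌉ = 5 iters; last vl = 67 − 4×16 = 3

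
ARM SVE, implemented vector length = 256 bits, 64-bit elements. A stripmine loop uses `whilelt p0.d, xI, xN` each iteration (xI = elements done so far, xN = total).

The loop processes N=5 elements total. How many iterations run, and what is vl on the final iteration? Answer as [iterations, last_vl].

256-bit reg / 64-bit elem → 4 lanes
iterations = ceil(5/4) = 2; final-pass vl = 1

[iterations, last_vl] = [2, 1]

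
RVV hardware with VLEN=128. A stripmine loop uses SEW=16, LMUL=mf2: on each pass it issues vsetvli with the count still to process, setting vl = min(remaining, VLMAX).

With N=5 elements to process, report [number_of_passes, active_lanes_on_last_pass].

[iterations, last_vl] = [2, 1]

lanes per group: 128·1/2/16 = 4
iterations = ceil(5/4) = 2; final-pass vl = 1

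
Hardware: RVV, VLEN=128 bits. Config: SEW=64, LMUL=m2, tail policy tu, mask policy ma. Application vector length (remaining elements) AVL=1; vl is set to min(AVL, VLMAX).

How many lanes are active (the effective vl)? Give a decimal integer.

lanes per group: 128·2/64 = 4
vl ← min(1, 4) = 1

vl = 1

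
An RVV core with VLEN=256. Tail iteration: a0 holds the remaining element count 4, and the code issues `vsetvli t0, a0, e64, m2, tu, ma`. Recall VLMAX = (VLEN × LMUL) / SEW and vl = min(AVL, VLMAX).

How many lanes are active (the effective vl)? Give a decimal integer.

vl = 4

lanes per group: 256·2/64 = 8
AVL=4 ≤ VLMAX=8, so vl = 4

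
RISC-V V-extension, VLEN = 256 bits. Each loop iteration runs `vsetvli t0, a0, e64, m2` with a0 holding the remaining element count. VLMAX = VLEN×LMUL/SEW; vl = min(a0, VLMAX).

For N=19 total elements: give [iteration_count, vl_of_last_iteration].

lanes per group: 256·2/64 = 8
19 elements at 8/iter → 3 passes, remainder 3 on the last

[iterations, last_vl] = [3, 3]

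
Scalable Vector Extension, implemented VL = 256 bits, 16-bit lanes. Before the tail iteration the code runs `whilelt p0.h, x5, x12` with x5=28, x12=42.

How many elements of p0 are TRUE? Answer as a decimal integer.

lane count: 256 div 16 = 16
active while 28+j < 42, i.e. j ∈ [0,14) capped at 16 ⇒ 14

vl = 14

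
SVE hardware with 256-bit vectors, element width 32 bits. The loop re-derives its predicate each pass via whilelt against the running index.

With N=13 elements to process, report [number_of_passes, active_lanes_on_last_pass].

[iterations, last_vl] = [2, 5]

256-bit reg / 32-bit elem → 8 lanes
iterations = ceil(13/8) = 2; final-pass vl = 5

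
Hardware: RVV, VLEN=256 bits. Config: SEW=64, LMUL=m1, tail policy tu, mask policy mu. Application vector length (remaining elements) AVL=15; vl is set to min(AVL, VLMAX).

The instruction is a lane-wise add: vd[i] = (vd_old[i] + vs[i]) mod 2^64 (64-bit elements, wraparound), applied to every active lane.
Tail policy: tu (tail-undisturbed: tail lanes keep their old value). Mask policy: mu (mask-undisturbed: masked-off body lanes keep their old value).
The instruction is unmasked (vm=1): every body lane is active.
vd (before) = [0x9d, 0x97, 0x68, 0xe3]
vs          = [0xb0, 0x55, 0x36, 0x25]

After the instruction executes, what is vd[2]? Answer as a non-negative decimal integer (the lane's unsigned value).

VLMAX = (256 × 1) / 64 = 4 lanes
vl = min(AVL, VLMAX) = min(15, 4) = 4
vd[0] add(0x9d,0xb0) -> 0x14d
vd[1] add(0x97,0x55) -> 0xec
vd[2] add(0x68,0x36) -> 0x9e
vd[3] add(0xe3,0x25) -> 0x108

vd[2] = 158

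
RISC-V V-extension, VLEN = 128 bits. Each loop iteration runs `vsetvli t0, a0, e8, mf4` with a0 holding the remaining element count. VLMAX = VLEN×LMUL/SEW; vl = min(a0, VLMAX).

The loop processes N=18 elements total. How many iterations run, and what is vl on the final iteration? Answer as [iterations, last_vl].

lanes per group: 128·1/4/8 = 4
18 elements at 4/iter → 5 passes, remainder 2 on the last

[iterations, last_vl] = [5, 2]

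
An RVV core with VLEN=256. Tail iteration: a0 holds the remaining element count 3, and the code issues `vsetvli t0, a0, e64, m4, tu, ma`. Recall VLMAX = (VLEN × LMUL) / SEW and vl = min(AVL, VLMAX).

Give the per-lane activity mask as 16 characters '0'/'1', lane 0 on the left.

VLMAX = VLEN×LMUL/SEW = 256×4/64 = 16
vl = min(AVL, VLMAX) = min(3, 16) = 3
bits (lane 0 leftmost): 1110000000000000

predicate = 1110000000000000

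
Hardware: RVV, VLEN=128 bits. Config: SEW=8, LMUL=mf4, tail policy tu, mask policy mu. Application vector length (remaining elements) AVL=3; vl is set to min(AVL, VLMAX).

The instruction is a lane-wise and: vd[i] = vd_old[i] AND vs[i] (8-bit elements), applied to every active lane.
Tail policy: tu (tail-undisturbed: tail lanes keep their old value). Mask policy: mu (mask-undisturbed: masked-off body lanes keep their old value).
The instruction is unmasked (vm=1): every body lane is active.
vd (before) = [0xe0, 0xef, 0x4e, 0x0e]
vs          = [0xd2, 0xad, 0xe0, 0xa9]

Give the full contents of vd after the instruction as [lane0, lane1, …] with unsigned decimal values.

vd = [192, 173, 64, 14]

VLMAX = VLEN×LMUL/SEW = 128×1/4/8 = 4
vl = min(AVL, VLMAX) = min(3, 4) = 3
lane  0: and(0xe0,0xd2) ⇒ 0xc0
lane  1: and(0xef,0xad) ⇒ 0xad
lane  2: and(0x4e,0xe0) ⇒ 0x40
lane  3: tail/keep ⇒ 0x0e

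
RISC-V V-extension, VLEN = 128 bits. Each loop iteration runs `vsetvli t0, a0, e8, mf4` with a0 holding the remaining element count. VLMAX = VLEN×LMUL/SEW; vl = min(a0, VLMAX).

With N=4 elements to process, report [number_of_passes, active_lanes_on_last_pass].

VLMAX = VLEN×LMUL/SEW = 128×1/4/8 = 4
iterations = ceil(4/4) = 1; final-pass vl = 4

[iterations, last_vl] = [1, 4]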